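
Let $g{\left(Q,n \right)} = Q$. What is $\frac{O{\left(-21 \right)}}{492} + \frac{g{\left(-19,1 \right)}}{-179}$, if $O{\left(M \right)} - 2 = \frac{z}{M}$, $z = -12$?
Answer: $\frac{11443}{102746} \approx 0.11137$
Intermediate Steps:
$O{\left(M \right)} = 2 - \frac{12}{M}$
$\frac{O{\left(-21 \right)}}{492} + \frac{g{\left(-19,1 \right)}}{-179} = \frac{2 - \frac{12}{-21}}{492} - \frac{19}{-179} = \left(2 - - \frac{4}{7}\right) \frac{1}{492} - - \frac{19}{179} = \left(2 + \frac{4}{7}\right) \frac{1}{492} + \frac{19}{179} = \frac{18}{7} \cdot \frac{1}{492} + \frac{19}{179} = \frac{3}{574} + \frac{19}{179} = \frac{11443}{102746}$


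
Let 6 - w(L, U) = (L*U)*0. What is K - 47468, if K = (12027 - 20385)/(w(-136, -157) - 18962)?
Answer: -64271075/1354 ≈ -47468.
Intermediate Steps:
w(L, U) = 6 (w(L, U) = 6 - L*U*0 = 6 - 1*0 = 6 + 0 = 6)
K = 597/1354 (K = (12027 - 20385)/(6 - 18962) = -8358/(-18956) = -8358*(-1/18956) = 597/1354 ≈ 0.44092)
K - 47468 = 597/1354 - 47468 = -64271075/1354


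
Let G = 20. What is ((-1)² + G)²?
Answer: 441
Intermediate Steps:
((-1)² + G)² = ((-1)² + 20)² = (1 + 20)² = 21² = 441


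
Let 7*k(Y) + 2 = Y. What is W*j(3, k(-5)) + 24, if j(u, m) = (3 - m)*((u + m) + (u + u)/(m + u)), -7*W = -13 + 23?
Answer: -32/7 ≈ -4.5714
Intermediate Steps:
W = -10/7 (W = -(-13 + 23)/7 = -1/7*10 = -10/7 ≈ -1.4286)
k(Y) = -2/7 + Y/7
j(u, m) = (3 - m)*(m + u + 2*u/(m + u)) (j(u, m) = (3 - m)*((m + u) + (2*u)/(m + u)) = (3 - m)*((m + u) + 2*u/(m + u)) = (3 - m)*(m + u + 2*u/(m + u)))
W*j(3, k(-5)) + 24 = -10*(6*3 - ((-2/7 + (1/7)*(-5)) + 3)*((-2/7 + (1/7)*(-5))**2 - 3*(-2/7 + (1/7)*(-5)) - 3*3 + (-2/7 + (1/7)*(-5))*3) - 2*(-2/7 + (1/7)*(-5))*3)/(7*((-2/7 + (1/7)*(-5)) + 3)) + 24 = -10*(18 - ((-2/7 - 5/7) + 3)*((-2/7 - 5/7)**2 - 3*(-2/7 - 5/7) - 9 + (-2/7 - 5/7)*3) - 2*(-2/7 - 5/7)*3)/(7*((-2/7 - 5/7) + 3)) + 24 = -10*(18 - (-1 + 3)*((-1)**2 - 3*(-1) - 9 - 1*3) - 2*(-1)*3)/(7*(-1 + 3)) + 24 = -10*(18 - 1*2*(1 + 3 - 9 - 3) + 6)/(7*2) + 24 = -5*(18 - 1*2*(-8) + 6)/7 + 24 = -5*(18 + 16 + 6)/7 + 24 = -5*40/7 + 24 = -10/7*20 + 24 = -200/7 + 24 = -32/7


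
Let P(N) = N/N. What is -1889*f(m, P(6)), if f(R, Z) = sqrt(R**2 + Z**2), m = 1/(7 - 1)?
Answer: -1889*sqrt(37)/6 ≈ -1915.1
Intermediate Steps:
P(N) = 1
m = 1/6 ≈ 0.16667
-1889*f(m, P(6)) = -1889*sqrt((1/6)**2 + 1**2) = -1889*sqrt(1/36 + 1) = -1889*sqrt(37)/6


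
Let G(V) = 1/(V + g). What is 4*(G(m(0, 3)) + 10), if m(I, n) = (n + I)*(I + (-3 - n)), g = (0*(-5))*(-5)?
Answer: 358/9 ≈ 39.778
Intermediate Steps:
g = 0 (g = 0*(-5) = 0)
m(I, n) = (I + n)*(-3 + I - n)
G(V) = 1/V (G(V) = 1/(V + 0) = 1/V)
4*(G(m(0, 3)) + 10) = 4*(1/(0² - 1*3² - 3*0 - 3*3) + 10) = 4*(1/(0 - 1*9 + 0 - 9) + 10) = 4*(1/(0 - 9 + 0 - 9) + 10) = 4*(1/(-18) + 10) = 4*(-1/18 + 10) = 4*(179/18) = 358/9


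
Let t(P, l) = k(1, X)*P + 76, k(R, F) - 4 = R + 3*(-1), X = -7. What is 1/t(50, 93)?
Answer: 1/176 ≈ 0.0056818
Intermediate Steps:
k(R, F) = 1 + R (k(R, F) = 4 + (R + 3*(-1)) = 4 + (R - 3) = 4 + (-3 + R) = 1 + R)
t(P, l) = 76 + 2*P (t(P, l) = (1 + 1)*P + 76 = 2*P + 76 = 76 + 2*P)
1/t(50, 93) = 1/(76 + 2*50) = 1/(76 + 100) = 1/176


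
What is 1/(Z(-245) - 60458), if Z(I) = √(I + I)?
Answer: -30229/1827585127 - 7*I*√10/3655170254 ≈ -1.654e-5 - 6.0561e-9*I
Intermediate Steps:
Z(I) = √2*√I (Z(I) = √(2*I) = √2*√I)
1/(Z(-245) - 60458) = 1/(√2*√(-245) - 60458) = 1/(√2*(7*I*√5) - 60458) = 1/(7*I*√10 - 60458) = 1/(-60458 + 7*I*√10)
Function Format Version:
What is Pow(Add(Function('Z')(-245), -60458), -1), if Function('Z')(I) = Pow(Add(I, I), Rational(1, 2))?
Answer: Add(Rational(-30229, 1827585127), Mul(Rational(-7, 3655170254), I, Pow(10, Rational(1, 2)))) ≈ Add(-1.6540e-5, Mul(-6.0561e-9, I))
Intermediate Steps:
Function('Z')(I) = Mul(Pow(2, Rational(1, 2)), Pow(I, Rational(1, 2))) (Function('Z')(I) = Pow(Mul(2, I), Rational(1, 2)) = Mul(Pow(2, Rational(1, 2)), Pow(I, Rational(1, 2))))
Pow(Add(Function('Z')(-245), -60458), -1) = Pow(Add(Mul(Pow(2, Rational(1, 2)), Pow(-245, Rational(1, 2))), -60458), -1) = Pow(Add(Mul(Pow(2, Rational(1, 2)), Mul(7, I, Pow(5, Rational(1, 2)))), -60458), -1) = Pow(Add(Mul(7, I, Pow(10, Rational(1, 2))), -60458), -1) = Pow(Add(-60458, Mul(7, I, Pow(10, Rational(1, 2)))), -1)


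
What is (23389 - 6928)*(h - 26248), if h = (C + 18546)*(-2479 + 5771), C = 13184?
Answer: 1719004320432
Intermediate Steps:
h = 104455160 (h = (13184 + 18546)*(-2479 + 5771) = 31730*3292 = 104455160)
(23389 - 6928)*(h - 26248) = (23389 - 6928)*(104455160 - 26248) = 16461*104428912 = 1719004320432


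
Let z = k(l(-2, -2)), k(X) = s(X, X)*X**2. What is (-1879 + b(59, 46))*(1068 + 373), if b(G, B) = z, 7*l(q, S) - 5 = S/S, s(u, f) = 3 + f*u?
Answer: -6491547931/2401 ≈ -2.7037e+6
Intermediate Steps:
l(q, S) = 6/7 (l(q, S) = 5/7 + (S/S)/7 = 5/7 + (1/7)*1 = 5/7 + 1/7 = 6/7)
k(X) = X**2*(3 + X**2) (k(X) = (3 + X*X)*X**2 = (3 + X**2)*X**2 = X**2*(3 + X**2))
z = 6588/2401 (z = (6/7)**2*(3 + (6/7)**2) = 36*(3 + 36/49)/49 = (36/49)*(183/49) = 6588/2401 ≈ 2.7439)
b(G, B) = 6588/2401
(-1879 + b(59, 46))*(1068 + 373) = (-1879 + 6588/2401)*(1068 + 373) = -4504891/2401*1441 = -6491547931/2401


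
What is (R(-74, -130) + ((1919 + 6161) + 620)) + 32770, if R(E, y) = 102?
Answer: 41572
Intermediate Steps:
(R(-74, -130) + ((1919 + 6161) + 620)) + 32770 = (102 + ((1919 + 6161) + 620)) + 32770 = (102 + (8080 + 620)) + 32770 = (102 + 8700) + 32770 = 8802 + 32770 = 41572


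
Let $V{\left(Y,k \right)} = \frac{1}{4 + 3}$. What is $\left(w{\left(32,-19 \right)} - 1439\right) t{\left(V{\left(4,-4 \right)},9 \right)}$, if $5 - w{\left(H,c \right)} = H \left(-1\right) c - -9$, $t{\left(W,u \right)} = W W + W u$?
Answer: $- \frac{18752}{7} \approx -2678.9$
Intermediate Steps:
$V{\left(Y,k \right)} = \frac{1}{7}$
$t{\left(W,u \right)} = W^{2} + W u$
$w{\left(H,c \right)} = -4 + H c$ ($w{\left(H,c \right)} = 5 - \left(H \left(-1\right) c - -9\right) = 5 - \left(- H c + 9\right) = 5 - \left(9 - H c\right) = 5 + \left(-9 + H c\right) = -4 + H c$)
$\left(w{\left(32,-19 \right)} - 1439\right) t{\left(V{\left(4,-4 \right)},9 \right)} = \left(\left(-4 + 32 \left(-19\right)\right) - 1439\right) \frac{\frac{1}{7} + 9}{7} = \left(\left(-4 - 608\right) - 1439\right) \frac{1}{7} \cdot \frac{64}{7} = \left(-612 - 1439\right) \frac{64}{49} = \left(-2051\right) \frac{64}{49} = - \frac{18752}{7}$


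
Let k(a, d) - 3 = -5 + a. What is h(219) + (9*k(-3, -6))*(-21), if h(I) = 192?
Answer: 1137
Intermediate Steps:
k(a, d) = -2 + a (k(a, d) = 3 + (-5 + a) = -2 + a)
h(219) + (9*k(-3, -6))*(-21) = 192 + (9*(-2 - 3))*(-21) = 192 + (9*(-5))*(-21) = 192 - 45*(-21) = 192 + 945 = 1137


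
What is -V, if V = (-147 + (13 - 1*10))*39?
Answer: 5616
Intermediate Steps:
V = -5616 (V = (-147 + (13 - 10))*39 = (-147 + 3)*39 = -144*39 = -5616)
-V = -1*(-5616) = 5616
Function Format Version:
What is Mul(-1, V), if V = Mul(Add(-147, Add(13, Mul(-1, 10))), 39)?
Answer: 5616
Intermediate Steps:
V = -5616 (V = Mul(Add(-147, Add(13, -10)), 39) = Mul(Add(-147, 3), 39) = Mul(-144, 39) = -5616)
Mul(-1, V) = Mul(-1, -5616) = 5616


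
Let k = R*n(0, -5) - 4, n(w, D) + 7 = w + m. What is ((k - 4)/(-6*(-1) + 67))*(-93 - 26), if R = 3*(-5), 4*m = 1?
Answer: -44387/292 ≈ -152.01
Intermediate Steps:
m = ¼ (m = (¼)*1 = ¼ ≈ 0.25000)
R = -15
n(w, D) = -27/4 + w (n(w, D) = -7 + (w + ¼) = -7 + (¼ + w) = -27/4 + w)
k = 389/4 (k = -15*(-27/4 + 0) - 4 = -15*(-27/4) - 4 = 405/4 - 4 = 389/4 ≈ 97.250)
((k - 4)/(-6*(-1) + 67))*(-93 - 26) = ((389/4 - 4)/(-6*(-1) + 67))*(-93 - 26) = (373/(4*(6 + 67)))*(-119) = ((373/4)/73)*(-119) = ((373/4)*(1/73))*(-119) = (373/292)*(-119) = -44387/292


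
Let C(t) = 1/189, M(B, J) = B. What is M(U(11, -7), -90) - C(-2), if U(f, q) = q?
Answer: -1324/189 ≈ -7.0053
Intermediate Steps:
C(t) = 1/189
M(U(11, -7), -90) - C(-2) = -7 - 1*1/189 = -7 - 1/189 = -1324/189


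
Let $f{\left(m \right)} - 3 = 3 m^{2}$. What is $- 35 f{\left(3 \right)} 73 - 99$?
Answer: $-76749$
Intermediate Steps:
$f{\left(m \right)} = 3 + 3 m^{2}$
$- 35 f{\left(3 \right)} 73 - 99 = - 35 \left(3 + 3 \cdot 3^{2}\right) 73 - 99 = - 35 \left(3 + 3 \cdot 9\right) 73 - 99 = - 35 \left(3 + 27\right) 73 - 99 = \left(-35\right) 30 \cdot 73 - 99 = \left(-1050\right) 73 - 99 = -76650 - 99 = -76749$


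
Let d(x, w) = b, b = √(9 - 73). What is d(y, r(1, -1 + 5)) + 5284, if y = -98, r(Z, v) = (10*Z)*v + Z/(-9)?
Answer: 5284 + 8*I ≈ 5284.0 + 8.0*I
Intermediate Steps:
r(Z, v) = -Z/9 + 10*Z*v (r(Z, v) = 10*Z*v + Z*(-⅑) = 10*Z*v - Z/9 = -Z/9 + 10*Z*v)
b = 8*I (b = √(-64) = 8*I ≈ 8.0*I)
d(x, w) = 8*I
d(y, r(1, -1 + 5)) + 5284 = 8*I + 5284 = 5284 + 8*I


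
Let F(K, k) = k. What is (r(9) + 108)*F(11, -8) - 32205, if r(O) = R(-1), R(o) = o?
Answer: -33061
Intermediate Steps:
r(O) = -1
(r(9) + 108)*F(11, -8) - 32205 = (-1 + 108)*(-8) - 32205 = 107*(-8) - 32205 = -856 - 32205 = -33061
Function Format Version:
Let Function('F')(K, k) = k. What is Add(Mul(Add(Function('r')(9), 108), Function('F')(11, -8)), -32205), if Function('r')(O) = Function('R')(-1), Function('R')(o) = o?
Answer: -33061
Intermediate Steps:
Function('r')(O) = -1
Add(Mul(Add(Function('r')(9), 108), Function('F')(11, -8)), -32205) = Add(Mul(Add(-1, 108), -8), -32205) = Add(Mul(107, -8), -32205) = Add(-856, -32205) = -33061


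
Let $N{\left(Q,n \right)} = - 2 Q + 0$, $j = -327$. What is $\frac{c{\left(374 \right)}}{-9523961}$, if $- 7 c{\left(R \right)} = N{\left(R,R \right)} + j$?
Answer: $- \frac{1075}{66667727} \approx -1.6125 \cdot 10^{-5}$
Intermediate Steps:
$N{\left(Q,n \right)} = - 2 Q$
$c{\left(R \right)} = \frac{327}{7} + \frac{2 R}{7}$ ($c{\left(R \right)} = - \frac{- 2 R - 327}{7} = - \frac{-327 - 2 R}{7} = \frac{327}{7} + \frac{2 R}{7}$)
$\frac{c{\left(374 \right)}}{-9523961} = \frac{\frac{327}{7} + \frac{2}{7} \cdot 374}{-9523961} = \left(\frac{327}{7} + \frac{748}{7}\right) \left(- \frac{1}{9523961}\right) = \frac{1075}{7} \left(- \frac{1}{9523961}\right) = - \frac{1075}{66667727}$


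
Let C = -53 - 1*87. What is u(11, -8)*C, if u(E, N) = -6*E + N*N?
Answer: 280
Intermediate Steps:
C = -140 (C = -53 - 87 = -140)
u(E, N) = N² - 6*E (u(E, N) = -6*E + N² = N² - 6*E)
u(11, -8)*C = ((-8)² - 6*11)*(-140) = (64 - 66)*(-140) = -2*(-140) = 280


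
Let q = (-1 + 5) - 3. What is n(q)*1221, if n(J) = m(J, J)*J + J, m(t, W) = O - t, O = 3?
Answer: 3663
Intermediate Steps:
m(t, W) = 3 - t
q = 1 (q = 4 - 3 = 1)
n(J) = J + J*(3 - J) (n(J) = (3 - J)*J + J = J*(3 - J) + J = J + J*(3 - J))
n(q)*1221 = (1*(4 - 1*1))*1221 = (1*(4 - 1))*1221 = (1*3)*1221 = 3*1221 = 3663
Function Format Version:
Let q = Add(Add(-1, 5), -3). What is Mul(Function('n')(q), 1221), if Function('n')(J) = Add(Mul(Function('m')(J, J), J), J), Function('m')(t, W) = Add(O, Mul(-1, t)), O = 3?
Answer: 3663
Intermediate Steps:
Function('m')(t, W) = Add(3, Mul(-1, t))
q = 1 (q = Add(4, -3) = 1)
Function('n')(J) = Add(J, Mul(J, Add(3, Mul(-1, J)))) (Function('n')(J) = Add(Mul(Add(3, Mul(-1, J)), J), J) = Add(Mul(J, Add(3, Mul(-1, J))), J) = Add(J, Mul(J, Add(3, Mul(-1, J)))))
Mul(Function('n')(q), 1221) = Mul(Mul(1, Add(4, Mul(-1, 1))), 1221) = Mul(Mul(1, Add(4, -1)), 1221) = Mul(Mul(1, 3), 1221) = Mul(3, 1221) = 3663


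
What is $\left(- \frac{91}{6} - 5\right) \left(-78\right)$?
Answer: $1573$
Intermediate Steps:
$\left(- \frac{91}{6} - 5\right) \left(-78\right) = \left(- \frac{121}{6}\right) \left(-78\right) = 1573$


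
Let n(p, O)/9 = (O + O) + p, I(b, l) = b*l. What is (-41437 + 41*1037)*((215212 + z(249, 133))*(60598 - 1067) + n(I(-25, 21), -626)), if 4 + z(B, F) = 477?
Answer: 13867121961360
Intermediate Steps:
z(B, F) = 473 (z(B, F) = -4 + 477 = 473)
n(p, O) = 9*p + 18*O (n(p, O) = 9*((O + O) + p) = 9*(2*O + p) = 9*(p + 2*O) = 9*p + 18*O)
(-41437 + 41*1037)*((215212 + z(249, 133))*(60598 - 1067) + n(I(-25, 21), -626)) = (-41437 + 41*1037)*((215212 + 473)*(60598 - 1067) + (9*(-25*21) + 18*(-626))) = (-41437 + 42517)*(215685*59531 + (9*(-525) - 11268)) = 1080*(12839943735 + (-4725 - 11268)) = 1080*(12839943735 - 15993) = 1080*12839927742 = 13867121961360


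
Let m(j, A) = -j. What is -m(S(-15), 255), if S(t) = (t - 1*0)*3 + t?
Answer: -60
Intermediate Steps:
S(t) = 4*t (S(t) = (t + 0)*3 + t = t*3 + t = 3*t + t = 4*t)
-m(S(-15), 255) = -(-1)*4*(-15) = -(-1)*(-60) = -1*60 = -60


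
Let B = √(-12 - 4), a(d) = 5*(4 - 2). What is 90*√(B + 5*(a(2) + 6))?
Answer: 180*√(20 + I) ≈ 805.24 + 20.118*I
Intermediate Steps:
a(d) = 10 (a(d) = 5*2 = 10)
B = 4*I (B = √(-16) = 4*I ≈ 4.0*I)
90*√(B + 5*(a(2) + 6)) = 90*√(4*I + 5*(10 + 6)) = 90*√(4*I + 5*16) = 90*√(4*I + 80) = 90*√(80 + 4*I)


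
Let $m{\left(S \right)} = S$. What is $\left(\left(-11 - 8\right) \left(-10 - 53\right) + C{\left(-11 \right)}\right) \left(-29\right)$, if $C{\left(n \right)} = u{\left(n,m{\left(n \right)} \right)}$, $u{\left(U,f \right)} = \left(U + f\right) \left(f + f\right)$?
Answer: $-48749$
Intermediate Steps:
$u{\left(U,f \right)} = 2 f \left(U + f\right)$ ($u{\left(U,f \right)} = \left(U + f\right) 2 f = 2 f \left(U + f\right)$)
$C{\left(n \right)} = 4 n^{2}$ ($C{\left(n \right)} = 2 n \left(n + n\right) = 2 n 2 n = 4 n^{2}$)
$\left(\left(-11 - 8\right) \left(-10 - 53\right) + C{\left(-11 \right)}\right) \left(-29\right) = \left(\left(-11 - 8\right) \left(-10 - 53\right) + 4 \left(-11\right)^{2}\right) \left(-29\right) = \left(\left(-19\right) \left(-63\right) + 4 \cdot 121\right) \left(-29\right) = \left(1197 + 484\right) \left(-29\right) = 1681 \left(-29\right) = -48749$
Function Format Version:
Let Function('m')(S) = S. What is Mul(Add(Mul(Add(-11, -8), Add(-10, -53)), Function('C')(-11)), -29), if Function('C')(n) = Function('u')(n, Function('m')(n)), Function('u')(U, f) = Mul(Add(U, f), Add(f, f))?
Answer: -48749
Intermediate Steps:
Function('u')(U, f) = Mul(2, f, Add(U, f)) (Function('u')(U, f) = Mul(Add(U, f), Mul(2, f)) = Mul(2, f, Add(U, f)))
Function('C')(n) = Mul(4, Pow(n, 2)) (Function('C')(n) = Mul(2, n, Add(n, n)) = Mul(2, n, Mul(2, n)) = Mul(4, Pow(n, 2)))
Mul(Add(Mul(Add(-11, -8), Add(-10, -53)), Function('C')(-11)), -29) = Mul(Add(Mul(Add(-11, -8), Add(-10, -53)), Mul(4, Pow(-11, 2))), -29) = Mul(Add(Mul(-19, -63), Mul(4, 121)), -29) = Mul(Add(1197, 484), -29) = Mul(1681, -29) = -48749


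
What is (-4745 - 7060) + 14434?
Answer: 2629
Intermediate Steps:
(-4745 - 7060) + 14434 = -11805 + 14434 = 2629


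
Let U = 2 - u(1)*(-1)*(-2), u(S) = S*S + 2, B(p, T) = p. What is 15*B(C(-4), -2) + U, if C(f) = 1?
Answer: 11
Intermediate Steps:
u(S) = 2 + S² (u(S) = S² + 2 = 2 + S²)
U = -4 (U = 2 - (2 + 1²)*(-1)*(-2) = 2 - (2 + 1)*(-1)*(-2) = 2 - 3*(-1)*(-2) = 2 - (-3)*(-2) = 2 - 1*6 = 2 - 6 = -4)
15*B(C(-4), -2) + U = 15*1 - 4 = 15 - 4 = 11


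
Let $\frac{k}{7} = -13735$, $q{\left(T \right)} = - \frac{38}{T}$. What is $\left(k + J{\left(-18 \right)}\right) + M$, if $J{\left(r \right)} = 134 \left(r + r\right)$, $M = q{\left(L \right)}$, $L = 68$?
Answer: $- \frac{3432965}{34} \approx -1.0097 \cdot 10^{5}$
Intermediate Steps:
$M = - \frac{19}{34}$ ($M = - \frac{38}{68} = \left(-38\right) \frac{1}{68} = - \frac{19}{34} \approx -0.55882$)
$J{\left(r \right)} = 268 r$ ($J{\left(r \right)} = 134 \cdot 2 r = 268 r$)
$k = -96145$ ($k = 7 \left(-13735\right) = -96145$)
$\left(k + J{\left(-18 \right)}\right) + M = \left(-96145 + 268 \left(-18\right)\right) - \frac{19}{34} = \left(-96145 - 4824\right) - \frac{19}{34} = -100969 - \frac{19}{34} = - \frac{3432965}{34}$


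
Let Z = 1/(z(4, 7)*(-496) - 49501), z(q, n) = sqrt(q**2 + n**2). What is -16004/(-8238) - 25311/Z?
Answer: 5160776709511/4119 + 12554256*sqrt(65) ≈ 1.3541e+9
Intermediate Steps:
z(q, n) = sqrt(n**2 + q**2)
Z = 1/(-49501 - 496*sqrt(65)) (Z = 1/(sqrt(7**2 + 4**2)*(-496) - 49501) = 1/(sqrt(49 + 16)*(-496) - 49501) = 1/(sqrt(65)*(-496) - 49501) = 1/(-496*sqrt(65) - 49501) = 1/(-49501 - 496*sqrt(65)) ≈ -1.8692e-5)
-16004/(-8238) - 25311/Z = -16004/(-8238) - 25311/(-49501/2434357961 + 496*sqrt(65)/2434357961) = -16004*(-1/8238) - 25311/(-49501/2434357961 + 496*sqrt(65)/2434357961) = 8002/4119 - 25311/(-49501/2434357961 + 496*sqrt(65)/2434357961)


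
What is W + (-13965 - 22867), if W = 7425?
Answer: -29407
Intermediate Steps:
W + (-13965 - 22867) = 7425 + (-13965 - 22867) = 7425 - 36832 = -29407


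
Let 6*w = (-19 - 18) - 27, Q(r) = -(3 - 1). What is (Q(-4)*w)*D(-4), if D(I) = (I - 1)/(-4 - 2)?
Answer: 160/9 ≈ 17.778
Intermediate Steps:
D(I) = ⅙ - I/6 (D(I) = (-1 + I)/(-6) = (-1 + I)*(-⅙) = ⅙ - I/6)
Q(r) = -2 (Q(r) = -1*2 = -2)
w = -32/3 (w = ((-19 - 18) - 27)/6 = (-37 - 27)/6 = (⅙)*(-64) = -32/3 ≈ -10.667)
(Q(-4)*w)*D(-4) = (-2*(-32/3))*(⅙ - ⅙*(-4)) = 64*(⅙ + ⅔)/3 = (64/3)*(⅚) = 160/9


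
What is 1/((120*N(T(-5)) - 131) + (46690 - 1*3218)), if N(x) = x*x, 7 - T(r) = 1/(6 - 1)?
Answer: 5/244449 ≈ 2.0454e-5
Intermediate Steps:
T(r) = 34/5 (T(r) = 7 - 1/(6 - 1) = 7 - 1/5 = 34/5)
N(x) = x**2
1/((120*N(T(-5)) - 131) + (46690 - 1*3218)) = 1/((120*(34/5)**2 - 131) + (46690 - 1*3218)) = 1/((120*(1156/25) - 131) + (46690 - 3218)) = 1/((27744/5 - 131) + 43472) = 1/(27089/5 + 43472) = 1/(244449/5) = 5/244449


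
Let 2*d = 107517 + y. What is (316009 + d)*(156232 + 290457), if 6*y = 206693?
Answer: 2074380387167/12 ≈ 1.7287e+11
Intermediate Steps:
y = 206693/6 (y = (⅙)*206693 = 206693/6 ≈ 34449.)
d = 851795/12 (d = (107517 + 206693/6)/2 = (½)*(851795/6) = 851795/12 ≈ 70983.)
(316009 + d)*(156232 + 290457) = (316009 + 851795/12)*(156232 + 290457) = (4643903/12)*446689 = 2074380387167/12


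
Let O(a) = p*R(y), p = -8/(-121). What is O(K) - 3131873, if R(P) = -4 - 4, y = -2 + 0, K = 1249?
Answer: -378956697/121 ≈ -3.1319e+6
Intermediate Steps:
y = -2
p = 8/121 (p = -8*(-1/121) = 8/121 ≈ 0.066116)
R(P) = -8
O(a) = -64/121 (O(a) = (8/121)*(-8) = -64/121)
O(K) - 3131873 = -64/121 - 3131873 = -378956697/121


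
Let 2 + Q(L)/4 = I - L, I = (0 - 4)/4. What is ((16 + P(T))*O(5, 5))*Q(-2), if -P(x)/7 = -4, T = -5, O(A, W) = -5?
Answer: 880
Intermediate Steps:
I = -1 (I = -4*¼ = -1)
P(x) = 28 (P(x) = -7*(-4) = 28)
Q(L) = -12 - 4*L (Q(L) = -8 + 4*(-1 - L) = -8 + (-4 - 4*L) = -12 - 4*L)
((16 + P(T))*O(5, 5))*Q(-2) = ((16 + 28)*(-5))*(-12 - 4*(-2)) = (44*(-5))*(-12 + 8) = -220*(-4) = 880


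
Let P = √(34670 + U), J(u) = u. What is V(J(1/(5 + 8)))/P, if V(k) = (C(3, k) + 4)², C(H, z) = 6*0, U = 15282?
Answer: 2*√3122/1561 ≈ 0.071589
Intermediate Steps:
C(H, z) = 0
P = 4*√3122 (P = √(34670 + 15282) = √49952 = 4*√3122 ≈ 223.50)
V(k) = 16 (V(k) = (0 + 4)² = 4² = 16)
V(J(1/(5 + 8)))/P = 16/((4*√3122)) = 16*(√3122/12488) = 2*√3122/1561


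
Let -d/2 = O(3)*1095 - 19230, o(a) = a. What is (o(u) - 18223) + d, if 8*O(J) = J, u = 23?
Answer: 77755/4 ≈ 19439.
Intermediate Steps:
O(J) = J/8
d = 150555/4 (d = -2*(((1/8)*3)*1095 - 19230) = -2*((3/8)*1095 - 19230) = -2*(3285/8 - 19230) = -2*(-150555/8) = 150555/4 ≈ 37639.)
(o(u) - 18223) + d = (23 - 18223) + 150555/4 = -18200 + 150555/4 = 77755/4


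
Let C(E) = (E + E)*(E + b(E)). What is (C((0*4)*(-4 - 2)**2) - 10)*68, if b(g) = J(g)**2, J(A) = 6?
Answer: -680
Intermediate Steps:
b(g) = 36 (b(g) = 6**2 = 36)
C(E) = 2*E*(36 + E) (C(E) = (E + E)*(E + 36) = (2*E)*(36 + E) = 2*E*(36 + E))
(C((0*4)*(-4 - 2)**2) - 10)*68 = (2*((0*4)*(-4 - 2)**2)*(36 + (0*4)*(-4 - 2)**2) - 10)*68 = (2*(0*(-6)**2)*(36 + 0*(-6)**2) - 10)*68 = (2*(0*36)*(36 + 0*36) - 10)*68 = (2*0*(36 + 0) - 10)*68 = (2*0*36 - 10)*68 = (0 - 10)*68 = -10*68 = -680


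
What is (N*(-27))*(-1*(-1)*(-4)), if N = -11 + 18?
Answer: 756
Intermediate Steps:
N = 7
(N*(-27))*(-1*(-1)*(-4)) = (7*(-27))*(-1*(-1)*(-4)) = -189*(-4) = 756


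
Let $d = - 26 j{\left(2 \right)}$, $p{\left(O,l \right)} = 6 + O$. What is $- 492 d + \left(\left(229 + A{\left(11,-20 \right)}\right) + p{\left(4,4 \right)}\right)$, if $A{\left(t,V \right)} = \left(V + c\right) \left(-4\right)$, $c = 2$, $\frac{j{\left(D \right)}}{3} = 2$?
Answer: $77063$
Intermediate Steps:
$j{\left(D \right)} = 6$ ($j{\left(D \right)} = 3 \cdot 2 = 6$)
$A{\left(t,V \right)} = -8 - 4 V$ ($A{\left(t,V \right)} = \left(V + 2\right) \left(-4\right) = \left(2 + V\right) \left(-4\right) = -8 - 4 V$)
$d = -156$ ($d = \left(-26\right) 6 = -156$)
$- 492 d + \left(\left(229 + A{\left(11,-20 \right)}\right) + p{\left(4,4 \right)}\right) = \left(-492\right) \left(-156\right) + \left(\left(229 - -72\right) + \left(6 + 4\right)\right) = 76752 + \left(\left(229 + \left(-8 + 80\right)\right) + 10\right) = 76752 + \left(\left(229 + 72\right) + 10\right) = 76752 + \left(301 + 10\right) = 76752 + 311 = 77063$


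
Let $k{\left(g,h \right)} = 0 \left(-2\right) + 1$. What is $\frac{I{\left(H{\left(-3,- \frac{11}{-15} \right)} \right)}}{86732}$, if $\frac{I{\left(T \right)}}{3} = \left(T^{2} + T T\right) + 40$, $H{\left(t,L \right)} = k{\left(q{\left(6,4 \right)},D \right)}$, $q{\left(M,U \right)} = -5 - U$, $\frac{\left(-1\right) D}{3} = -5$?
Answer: $\frac{63}{43366} \approx 0.0014528$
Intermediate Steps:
$D = 15$ ($D = \left(-3\right) \left(-5\right) = 15$)
$k{\left(g,h \right)} = 1$ ($k{\left(g,h \right)} = 0 + 1 = 1$)
$H{\left(t,L \right)} = 1$
$I{\left(T \right)} = 120 + 6 T^{2}$ ($I{\left(T \right)} = 3 \left(\left(T^{2} + T T\right) + 40\right) = 3 \left(\left(T^{2} + T^{2}\right) + 40\right) = 3 \left(2 T^{2} + 40\right) = 3 \left(40 + 2 T^{2}\right) = 120 + 6 T^{2}$)
$\frac{I{\left(H{\left(-3,- \frac{11}{-15} \right)} \right)}}{86732} = \frac{120 + 6 \cdot 1^{2}}{86732} = \left(120 + 6 \cdot 1\right) \frac{1}{86732} = \left(120 + 6\right) \frac{1}{86732} = 126 \cdot \frac{1}{86732} = \frac{63}{43366}$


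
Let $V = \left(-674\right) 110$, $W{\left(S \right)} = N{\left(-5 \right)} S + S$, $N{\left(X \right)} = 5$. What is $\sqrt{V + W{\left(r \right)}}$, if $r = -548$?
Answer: $2 i \sqrt{19357} \approx 278.26 i$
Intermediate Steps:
$W{\left(S \right)} = 6 S$ ($W{\left(S \right)} = 5 S + S = 6 S$)
$V = -74140$
$\sqrt{V + W{\left(r \right)}} = \sqrt{-74140 + 6 \left(-548\right)} = \sqrt{-74140 - 3288} = \sqrt{-77428} = 2 i \sqrt{19357}$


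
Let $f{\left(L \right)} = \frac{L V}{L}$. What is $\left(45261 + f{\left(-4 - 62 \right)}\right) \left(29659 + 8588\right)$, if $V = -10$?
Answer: $1730714997$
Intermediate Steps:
$f{\left(L \right)} = -10$ ($f{\left(L \right)} = \frac{L \left(-10\right)}{L} = \frac{\left(-10\right) L}{L} = -10$)
$\left(45261 + f{\left(-4 - 62 \right)}\right) \left(29659 + 8588\right) = \left(45261 - 10\right) \left(29659 + 8588\right) = 45251 \cdot 38247 = 1730714997$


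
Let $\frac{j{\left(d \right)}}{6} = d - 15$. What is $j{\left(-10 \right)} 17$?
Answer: $-2550$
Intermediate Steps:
$j{\left(d \right)} = -90 + 6 d$ ($j{\left(d \right)} = 6 \left(d - 15\right) = 6 \left(-15 + d\right) = -90 + 6 d$)
$j{\left(-10 \right)} 17 = \left(-90 + 6 \left(-10\right)\right) 17 = \left(-90 - 60\right) 17 = \left(-150\right) 17 = -2550$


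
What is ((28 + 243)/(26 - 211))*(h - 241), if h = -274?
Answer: 27913/37 ≈ 754.41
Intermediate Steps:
((28 + 243)/(26 - 211))*(h - 241) = ((28 + 243)/(26 - 211))*(-274 - 241) = (271/(-185))*(-515) = (271*(-1/185))*(-515) = -271/185*(-515) = 27913/37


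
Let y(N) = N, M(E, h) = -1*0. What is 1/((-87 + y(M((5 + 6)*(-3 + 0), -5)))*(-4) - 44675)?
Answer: -1/44327 ≈ -2.2560e-5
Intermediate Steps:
M(E, h) = 0
1/((-87 + y(M((5 + 6)*(-3 + 0), -5)))*(-4) - 44675) = 1/((-87 + 0)*(-4) - 44675) = 1/(-87*(-4) - 44675) = 1/(348 - 44675) = 1/(-44327) = -1/44327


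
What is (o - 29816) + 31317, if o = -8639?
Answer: -7138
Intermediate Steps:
(o - 29816) + 31317 = (-8639 - 29816) + 31317 = -38455 + 31317 = -7138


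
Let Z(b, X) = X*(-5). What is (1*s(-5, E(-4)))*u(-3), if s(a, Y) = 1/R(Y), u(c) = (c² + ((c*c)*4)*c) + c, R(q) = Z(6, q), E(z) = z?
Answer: -51/10 ≈ -5.1000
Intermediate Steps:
Z(b, X) = -5*X
R(q) = -5*q
u(c) = c + c² + 4*c³ (u(c) = (c² + (c²*4)*c) + c = (c² + (4*c²)*c) + c = (c² + 4*c³) + c = c + c² + 4*c³)
s(a, Y) = -1/(5*Y) (s(a, Y) = 1/(-5*Y) = -1/(5*Y))
(1*s(-5, E(-4)))*u(-3) = (1*(-⅕/(-4)))*(-3*(1 - 3 + 4*(-3)²)) = (1*(-⅕*(-¼)))*(-3*(1 - 3 + 4*9)) = (1*(1/20))*(-3*(1 - 3 + 36)) = (-3*34)/20 = (1/20)*(-102) = -51/10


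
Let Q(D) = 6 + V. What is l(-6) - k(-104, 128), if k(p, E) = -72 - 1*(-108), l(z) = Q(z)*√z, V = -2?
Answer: -36 + 4*I*√6 ≈ -36.0 + 9.798*I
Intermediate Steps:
Q(D) = 4 (Q(D) = 6 - 2 = 4)
l(z) = 4*√z
k(p, E) = 36 (k(p, E) = -72 + 108 = 36)
l(-6) - k(-104, 128) = 4*√(-6) - 1*36 = 4*(I*√6) - 36 = 4*I*√6 - 36 = -36 + 4*I*√6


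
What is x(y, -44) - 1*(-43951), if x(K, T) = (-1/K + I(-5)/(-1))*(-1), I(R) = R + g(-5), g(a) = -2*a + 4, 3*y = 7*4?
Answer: 1230883/28 ≈ 43960.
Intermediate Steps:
y = 28/3 (y = (7*4)/3 = (⅓)*28 = 28/3 ≈ 9.3333)
g(a) = 4 - 2*a
I(R) = 14 + R (I(R) = R + (4 - 2*(-5)) = R + (4 + 10) = R + 14 = 14 + R)
x(K, T) = 9 + 1/K (x(K, T) = (-1/K + (14 - 5)/(-1))*(-1) = (-1/K + 9*(-1))*(-1) = (-1/K - 9)*(-1) = (-9 - 1/K)*(-1) = 9 + 1/K)
x(y, -44) - 1*(-43951) = (9 + 1/(28/3)) - 1*(-43951) = (9 + 3/28) + 43951 = 255/28 + 43951 = 1230883/28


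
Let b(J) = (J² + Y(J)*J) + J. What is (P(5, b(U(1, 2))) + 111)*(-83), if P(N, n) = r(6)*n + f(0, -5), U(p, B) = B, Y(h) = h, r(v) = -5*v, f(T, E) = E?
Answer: 16102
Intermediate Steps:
b(J) = J + 2*J² (b(J) = (J² + J*J) + J = (J² + J²) + J = 2*J² + J = J + 2*J²)
P(N, n) = -5 - 30*n (P(N, n) = (-5*6)*n - 5 = -30*n - 5 = -5 - 30*n)
(P(5, b(U(1, 2))) + 111)*(-83) = ((-5 - 60*(1 + 2*2)) + 111)*(-83) = ((-5 - 60*(1 + 4)) + 111)*(-83) = ((-5 - 60*5) + 111)*(-83) = ((-5 - 30*10) + 111)*(-83) = ((-5 - 300) + 111)*(-83) = (-305 + 111)*(-83) = -194*(-83) = 16102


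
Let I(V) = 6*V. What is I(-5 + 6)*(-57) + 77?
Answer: -265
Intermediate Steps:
I(-5 + 6)*(-57) + 77 = (6*(-5 + 6))*(-57) + 77 = (6*1)*(-57) + 77 = 6*(-57) + 77 = -342 + 77 = -265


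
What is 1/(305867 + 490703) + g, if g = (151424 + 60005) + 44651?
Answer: 203985645601/796570 ≈ 2.5608e+5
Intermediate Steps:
g = 256080 (g = 211429 + 44651 = 256080)
1/(305867 + 490703) + g = 1/(305867 + 490703) + 256080 = 1/796570 + 256080 = 203985645601/796570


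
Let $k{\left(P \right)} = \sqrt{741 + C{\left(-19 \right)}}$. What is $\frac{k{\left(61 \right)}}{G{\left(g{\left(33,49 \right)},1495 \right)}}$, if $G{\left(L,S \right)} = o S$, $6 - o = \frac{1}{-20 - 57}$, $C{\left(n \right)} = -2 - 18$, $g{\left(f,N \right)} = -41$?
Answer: $\frac{77 \sqrt{721}}{692185} \approx 0.002987$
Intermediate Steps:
$C{\left(n \right)} = -20$
$k{\left(P \right)} = \sqrt{721}$ ($k{\left(P \right)} = \sqrt{741 - 20} = \sqrt{721}$)
$o = \frac{463}{77}$ ($o = 6 - \frac{1}{-20 - 57} = 6 - \frac{1}{-77} = 6 - - \frac{1}{77} = 6 + \frac{1}{77} = \frac{463}{77} \approx 6.013$)
$G{\left(L,S \right)} = \frac{463 S}{77}$
$\frac{k{\left(61 \right)}}{G{\left(g{\left(33,49 \right)},1495 \right)}} = \frac{\sqrt{721}}{\frac{463}{77} \cdot 1495} = \frac{\sqrt{721}}{\frac{692185}{77}} = \sqrt{721} \cdot \frac{77}{692185} = \frac{77 \sqrt{721}}{692185}$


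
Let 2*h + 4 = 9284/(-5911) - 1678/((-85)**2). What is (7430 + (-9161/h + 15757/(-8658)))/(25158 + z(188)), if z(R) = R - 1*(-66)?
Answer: 11356501484290957/27262698774918984 ≈ 0.41656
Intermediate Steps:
h = -123911729/42706975 (h = -2 + (9284/(-5911) - 1678/((-85)**2))/2 = -2 + (9284*(-1/5911) - 1678/7225)/2 = -2 + (-9284/5911 - 1678*1/7225)/2 = -2 + (-9284/5911 - 1678/7225)/2 = -2 + (1/2)*(-76995558/42706975) = -2 - 38497779/42706975 = -123911729/42706975 ≈ -2.9014)
z(R) = 66 + R (z(R) = R + 66 = 66 + R)
(7430 + (-9161/h + 15757/(-8658)))/(25158 + z(188)) = (7430 + (-9161/(-123911729/42706975) + 15757/(-8658)))/(25158 + (66 + 188)) = (7430 + (-9161*(-42706975/123911729) + 15757*(-1/8658)))/(25158 + 254) = (7430 + (391238597975/123911729 - 15757/8658))/25412 = (7430 + 3385391304153697/1072827749682)*(1/25412) = (11356501484290957/1072827749682)*(1/25412) = 11356501484290957/27262698774918984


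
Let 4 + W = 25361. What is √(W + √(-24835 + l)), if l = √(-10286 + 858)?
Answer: √(25357 + √(-24835 + 2*I*√2357)) ≈ 159.24 + 0.4948*I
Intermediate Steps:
l = 2*I*√2357 (l = √(-9428) = 2*I*√2357 ≈ 97.098*I)
W = 25357 (W = -4 + 25361 = 25357)
√(W + √(-24835 + l)) = √(25357 + √(-24835 + 2*I*√2357))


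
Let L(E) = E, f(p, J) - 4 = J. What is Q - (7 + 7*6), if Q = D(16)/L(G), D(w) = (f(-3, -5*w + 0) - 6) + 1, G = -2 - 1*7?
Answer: -40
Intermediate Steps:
f(p, J) = 4 + J
G = -9 (G = -2 - 7 = -9)
D(w) = -1 - 5*w (D(w) = ((4 + (-5*w + 0)) - 6) + 1 = ((4 - 5*w) - 6) + 1 = (-2 - 5*w) + 1 = -1 - 5*w)
Q = 9 (Q = (-1 - 5*16)/(-9) = (-1 - 80)*(-⅑) = -81*(-⅑) = 9)
Q - (7 + 7*6) = 9 - (7 + 7*6) = 9 - (7 + 42) = 9 - 1*49 = 9 - 49 = -40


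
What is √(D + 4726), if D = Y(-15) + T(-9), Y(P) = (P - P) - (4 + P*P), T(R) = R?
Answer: 2*√1122 ≈ 66.993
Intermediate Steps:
Y(P) = -4 - P² (Y(P) = 0 - (4 + P²) = 0 + (-4 - P²) = -4 - P²)
D = -238 (D = (-4 - 1*(-15)²) - 9 = (-4 - 1*225) - 9 = (-4 - 225) - 9 = -229 - 9 = -238)
√(D + 4726) = √(-238 + 4726) = √4488 = 2*√1122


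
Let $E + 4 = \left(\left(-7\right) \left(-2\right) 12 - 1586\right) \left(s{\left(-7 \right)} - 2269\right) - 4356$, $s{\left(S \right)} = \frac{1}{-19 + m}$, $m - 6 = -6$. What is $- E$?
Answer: $- \frac{61049976}{19} \approx -3.2132 \cdot 10^{6}$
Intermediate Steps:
$m = 0$ ($m = 6 - 6 = 0$)
$s{\left(S \right)} = - \frac{1}{19}$ ($s{\left(S \right)} = \frac{1}{-19 + 0} = \frac{1}{-19} = - \frac{1}{19}$)
$E = \frac{61049976}{19}$ ($E = -4 - \left(4356 - \left(\left(-7\right) \left(-2\right) 12 - 1586\right) \left(- \frac{1}{19} - 2269\right)\right) = -4 - \left(4356 - \left(14 \cdot 12 - 1586\right) \left(- \frac{43112}{19}\right)\right) = -4 - \left(4356 - \left(168 - 1586\right) \left(- \frac{43112}{19}\right)\right) = -4 - - \frac{61050052}{19} = -4 + \left(\frac{61132816}{19} - 4356\right) = -4 + \frac{61050052}{19} = \frac{61049976}{19} \approx 3.2132 \cdot 10^{6}$)
$- E = \left(-1\right) \frac{61049976}{19} = - \frac{61049976}{19}$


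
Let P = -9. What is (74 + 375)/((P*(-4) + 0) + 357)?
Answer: 449/393 ≈ 1.1425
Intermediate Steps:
(74 + 375)/((P*(-4) + 0) + 357) = (74 + 375)/((-9*(-4) + 0) + 357) = 449/((36 + 0) + 357) = 449/(36 + 357) = 449/393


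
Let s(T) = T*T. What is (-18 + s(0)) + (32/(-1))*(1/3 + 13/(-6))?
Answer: 122/3 ≈ 40.667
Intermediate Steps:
s(T) = T**2
(-18 + s(0)) + (32/(-1))*(1/3 + 13/(-6)) = (-18 + 0**2) + (32/(-1))*(1/3 + 13/(-6)) = (-18 + 0) + (32*(-1))*(1*(1/3) + 13*(-1/6)) = -18 - 32*(1/3 - 13/6) = -18 - 32*(-11/6) = -18 + 176/3 = 122/3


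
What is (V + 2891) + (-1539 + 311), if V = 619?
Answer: 2282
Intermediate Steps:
(V + 2891) + (-1539 + 311) = (619 + 2891) + (-1539 + 311) = 3510 - 1228 = 2282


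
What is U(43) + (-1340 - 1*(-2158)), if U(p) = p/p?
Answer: 819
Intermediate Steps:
U(p) = 1
U(43) + (-1340 - 1*(-2158)) = 1 + (-1340 - 1*(-2158)) = 1 + (-1340 + 2158) = 1 + 818 = 819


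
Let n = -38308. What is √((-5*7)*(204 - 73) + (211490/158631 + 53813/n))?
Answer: I*√349829021085154043361/276219834 ≈ 67.713*I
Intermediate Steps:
√((-5*7)*(204 - 73) + (211490/158631 + 53813/n)) = √((-5*7)*(204 - 73) + (211490/158631 + 53813/(-38308))) = √(-35*131 + (211490*(1/158631) + 53813*(-1/38308))) = √(-4585 + (211490/158631 - 53813/38308)) = √(-4585 - 434651083/6076836348) = √(-27862729306663/6076836348) = I*√349829021085154043361/276219834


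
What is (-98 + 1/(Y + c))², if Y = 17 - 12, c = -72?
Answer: 43125489/4489 ≈ 9606.9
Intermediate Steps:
Y = 5
(-98 + 1/(Y + c))² = (-98 + 1/(5 - 72))² = (-98 + 1/(-67))² = (-98 - 1/67)² = (-6567/67)² = 43125489/4489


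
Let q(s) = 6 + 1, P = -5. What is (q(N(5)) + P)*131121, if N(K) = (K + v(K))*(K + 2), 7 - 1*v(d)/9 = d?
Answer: 262242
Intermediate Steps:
v(d) = 63 - 9*d
N(K) = (2 + K)*(63 - 8*K) (N(K) = (K + (63 - 9*K))*(K + 2) = (63 - 8*K)*(2 + K) = (2 + K)*(63 - 8*K))
q(s) = 7
(q(N(5)) + P)*131121 = (7 - 5)*131121 = 2*131121 = 262242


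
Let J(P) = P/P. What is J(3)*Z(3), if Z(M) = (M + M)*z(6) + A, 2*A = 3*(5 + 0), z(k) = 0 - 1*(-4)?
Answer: 63/2 ≈ 31.500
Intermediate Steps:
z(k) = 4 (z(k) = 0 + 4 = 4)
J(P) = 1
A = 15/2 (A = (3*(5 + 0))/2 = (3*5)/2 = (½)*15 = 15/2 ≈ 7.5000)
Z(M) = 15/2 + 8*M (Z(M) = (M + M)*4 + 15/2 = (2*M)*4 + 15/2 = 8*M + 15/2 = 15/2 + 8*M)
J(3)*Z(3) = 1*(15/2 + 8*3) = 1*(15/2 + 24) = 1*(63/2) = 63/2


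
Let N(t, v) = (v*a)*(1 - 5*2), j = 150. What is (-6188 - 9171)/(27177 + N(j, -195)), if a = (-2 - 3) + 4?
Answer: -15359/25422 ≈ -0.60416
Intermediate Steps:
a = -1 (a = -5 + 4 = -1)
N(t, v) = 9*v (N(t, v) = (v*(-1))*(1 - 5*2) = (-v)*(1 - 10) = -v*(-9) = 9*v)
(-6188 - 9171)/(27177 + N(j, -195)) = (-6188 - 9171)/(27177 + 9*(-195)) = -15359/(27177 - 1755) = -15359/25422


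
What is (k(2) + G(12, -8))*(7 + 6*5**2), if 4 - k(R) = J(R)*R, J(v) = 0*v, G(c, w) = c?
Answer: 2512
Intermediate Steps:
J(v) = 0
k(R) = 4 (k(R) = 4 - 0*R = 4 - 1*0 = 4 + 0 = 4)
(k(2) + G(12, -8))*(7 + 6*5**2) = (4 + 12)*(7 + 6*5**2) = 16*(7 + 6*25) = 16*(7 + 150) = 16*157 = 2512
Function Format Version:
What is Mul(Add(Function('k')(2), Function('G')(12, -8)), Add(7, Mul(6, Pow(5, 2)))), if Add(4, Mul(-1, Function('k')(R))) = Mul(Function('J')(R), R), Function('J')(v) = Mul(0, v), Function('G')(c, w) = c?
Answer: 2512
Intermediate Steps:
Function('J')(v) = 0
Function('k')(R) = 4 (Function('k')(R) = Add(4, Mul(-1, Mul(0, R))) = Add(4, Mul(-1, 0)) = Add(4, 0) = 4)
Mul(Add(Function('k')(2), Function('G')(12, -8)), Add(7, Mul(6, Pow(5, 2)))) = Mul(Add(4, 12), Add(7, Mul(6, Pow(5, 2)))) = Mul(16, Add(7, Mul(6, 25))) = Mul(16, Add(7, 150)) = Mul(16, 157) = 2512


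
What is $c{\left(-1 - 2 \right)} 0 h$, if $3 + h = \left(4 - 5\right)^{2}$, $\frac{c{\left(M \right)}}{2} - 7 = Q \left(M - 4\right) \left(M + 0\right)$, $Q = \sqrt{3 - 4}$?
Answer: $0$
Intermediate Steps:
$Q = i$ ($Q = \sqrt{-1} = i \approx 1.0 i$)
$c{\left(M \right)} = 14 + 2 i M \left(-4 + M\right)$ ($c{\left(M \right)} = 14 + 2 i \left(M - 4\right) \left(M + 0\right) = 14 + 2 i \left(-4 + M\right) M = 14 + 2 i M \left(-4 + M\right)$)
$h = -2$ ($h = -3 + \left(4 - 5\right)^{2} = -3 + \left(-1\right)^{2} = -3 + 1 = -2$)
$c{\left(-1 - 2 \right)} 0 h = \left(14 - 8 i \left(-1 - 2\right) + 2 i \left(-1 - 2\right)^{2}\right) 0 \left(-2\right) = \left(14 - 8 i \left(-3\right) + 2 i \left(-3\right)^{2}\right) 0 \left(-2\right) = \left(14 + 24 i + 2 i 9\right) 0 \left(-2\right) = \left(14 + 24 i + 18 i\right) 0 \left(-2\right) = \left(14 + 42 i\right) 0 \left(-2\right) = 0 \left(-2\right) = 0$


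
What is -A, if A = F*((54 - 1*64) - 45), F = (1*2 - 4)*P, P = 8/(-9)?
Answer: 880/9 ≈ 97.778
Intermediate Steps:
P = -8/9 (P = 8*(-1/9) = -8/9 ≈ -0.88889)
F = 16/9 (F = (1*2 - 4)*(-8/9) = (2 - 4)*(-8/9) = -2*(-8/9) = 16/9 ≈ 1.7778)
A = -880/9 (A = 16*((54 - 1*64) - 45)/9 = 16*((54 - 64) - 45)/9 = 16*(-10 - 45)/9 = (16/9)*(-55) = -880/9 ≈ -97.778)
-A = -1*(-880/9) = 880/9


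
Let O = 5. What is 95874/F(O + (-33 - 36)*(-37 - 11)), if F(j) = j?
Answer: 95874/3317 ≈ 28.904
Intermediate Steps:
95874/F(O + (-33 - 36)*(-37 - 11)) = 95874/(5 + (-33 - 36)*(-37 - 11)) = 95874/(5 - 69*(-48)) = 95874/(5 + 3312) = 95874/3317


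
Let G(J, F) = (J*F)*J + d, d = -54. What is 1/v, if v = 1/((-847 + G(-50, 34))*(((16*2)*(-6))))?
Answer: -16147008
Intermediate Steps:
G(J, F) = -54 + F*J² (G(J, F) = (J*F)*J - 54 = (F*J)*J - 54 = F*J² - 54 = -54 + F*J²)
v = -1/16147008 (v = 1/((-847 + (-54 + 34*(-50)²))*(((16*2)*(-6)))) = 1/((-847 + (-54 + 34*2500))*((32*(-6)))) = 1/((-847 + (-54 + 85000))*(-192)) = -1/192/(-847 + 84946) = -1/192/84099 = (1/84099)*(-1/192) = -1/16147008 ≈ -6.1931e-8)
1/v = 1/(-1/16147008) = -16147008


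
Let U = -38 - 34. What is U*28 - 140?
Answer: -2156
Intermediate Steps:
U = -72
U*28 - 140 = -72*28 - 140 = -2016 - 140 = -2156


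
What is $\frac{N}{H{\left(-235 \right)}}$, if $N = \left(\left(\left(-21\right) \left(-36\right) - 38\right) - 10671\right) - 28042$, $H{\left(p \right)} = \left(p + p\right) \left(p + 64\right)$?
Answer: $- \frac{2533}{5358} \approx -0.47275$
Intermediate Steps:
$H{\left(p \right)} = 2 p \left(64 + p\right)$
$N = -37995$ ($N = \left(\left(756 - 38\right) - 10671\right) - 28042 = \left(718 - 10671\right) - 28042 = -9953 - 28042 = -37995$)
$\frac{N}{H{\left(-235 \right)}} = - \frac{37995}{2 \left(-235\right) \left(64 - 235\right)} = - \frac{37995}{2 \left(-235\right) \left(-171\right)} = - \frac{37995}{80370} = \left(-37995\right) \frac{1}{80370} = - \frac{2533}{5358}$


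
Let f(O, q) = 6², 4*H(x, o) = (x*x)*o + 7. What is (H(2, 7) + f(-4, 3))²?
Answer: 32041/16 ≈ 2002.6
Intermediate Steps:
H(x, o) = 7/4 + o*x²/4 (H(x, o) = ((x*x)*o + 7)/4 = (x²*o + 7)/4 = (o*x² + 7)/4 = (7 + o*x²)/4 = 7/4 + o*x²/4)
f(O, q) = 36
(H(2, 7) + f(-4, 3))² = ((7/4 + (¼)*7*2²) + 36)² = ((7/4 + (¼)*7*4) + 36)² = ((7/4 + 7) + 36)² = (35/4 + 36)² = (179/4)² = 32041/16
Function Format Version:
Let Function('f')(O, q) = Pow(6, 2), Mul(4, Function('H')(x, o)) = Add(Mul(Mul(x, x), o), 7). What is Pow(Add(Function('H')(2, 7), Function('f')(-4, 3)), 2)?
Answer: Rational(32041, 16) ≈ 2002.6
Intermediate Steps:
Function('H')(x, o) = Add(Rational(7, 4), Mul(Rational(1, 4), o, Pow(x, 2))) (Function('H')(x, o) = Mul(Rational(1, 4), Add(Mul(Mul(x, x), o), 7)) = Mul(Rational(1, 4), Add(Mul(Pow(x, 2), o), 7)) = Mul(Rational(1, 4), Add(Mul(o, Pow(x, 2)), 7)) = Mul(Rational(1, 4), Add(7, Mul(o, Pow(x, 2)))) = Add(Rational(7, 4), Mul(Rational(1, 4), o, Pow(x, 2))))
Function('f')(O, q) = 36
Pow(Add(Function('H')(2, 7), Function('f')(-4, 3)), 2) = Pow(Add(Add(Rational(7, 4), Mul(Rational(1, 4), 7, Pow(2, 2))), 36), 2) = Pow(Add(Add(Rational(7, 4), Mul(Rational(1, 4), 7, 4)), 36), 2) = Pow(Add(Add(Rational(7, 4), 7), 36), 2) = Pow(Add(Rational(35, 4), 36), 2) = Pow(Rational(179, 4), 2) = Rational(32041, 16)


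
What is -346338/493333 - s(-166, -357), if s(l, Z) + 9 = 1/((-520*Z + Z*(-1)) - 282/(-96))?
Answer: 12182717197013/1468158514667 ≈ 8.2980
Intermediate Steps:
s(l, Z) = -9 + 1/(47/16 - 521*Z) (s(l, Z) = -9 + 1/((-520*Z + Z*(-1)) - 282/(-96)) = -9 + 1/((-520*Z - Z) - 282*(-1/96)) = -9 + 1/(-521*Z + 47/16) = -9 + 1/(47/16 - 521*Z))
-346338/493333 - s(-166, -357) = -346338/493333 - (407 - 75024*(-357))/(-47 + 8336*(-357)) = -346338*1/493333 - (407 + 26783568)/(-47 - 2975952) = -346338/493333 - 26783975/(-2975999) = -346338/493333 - (-1)*26783975/2975999 = -346338/493333 - 1*(-26783975/2975999) = -346338/493333 + 26783975/2975999 = 12182717197013/1468158514667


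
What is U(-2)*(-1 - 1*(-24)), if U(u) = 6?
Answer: 138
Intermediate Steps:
U(-2)*(-1 - 1*(-24)) = 6*(-1 - 1*(-24)) = 6*(-1 + 24) = 6*23 = 138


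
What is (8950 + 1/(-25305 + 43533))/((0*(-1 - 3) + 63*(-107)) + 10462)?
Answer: 163140601/67826388 ≈ 2.4053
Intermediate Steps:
(8950 + 1/(-25305 + 43533))/((0*(-1 - 3) + 63*(-107)) + 10462) = (8950 + 1/18228)/((0*(-4) - 6741) + 10462) = (8950 + 1/18228)/((0 - 6741) + 10462) = 163140601/(18228*(-6741 + 10462)) = (163140601/18228)/3721 = (163140601/18228)*(1/3721) = 163140601/67826388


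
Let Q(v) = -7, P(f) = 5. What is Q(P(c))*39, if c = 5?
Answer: -273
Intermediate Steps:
Q(P(c))*39 = -7*39 = -273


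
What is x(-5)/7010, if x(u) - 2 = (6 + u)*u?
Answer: -3/7010 ≈ -0.00042796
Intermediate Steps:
x(u) = 2 + u*(6 + u) (x(u) = 2 + (6 + u)*u = 2 + u*(6 + u))
x(-5)/7010 = (2 + (-5)**2 + 6*(-5))/7010 = (2 + 25 - 30)*(1/7010) = -3*1/7010 = -3/7010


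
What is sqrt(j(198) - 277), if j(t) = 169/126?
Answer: I*sqrt(486262)/42 ≈ 16.603*I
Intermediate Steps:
j(t) = 169/126 (j(t) = 169*(1/126) = 169/126)
sqrt(j(198) - 277) = sqrt(169/126 - 277) = sqrt(-34733/126) = I*sqrt(486262)/42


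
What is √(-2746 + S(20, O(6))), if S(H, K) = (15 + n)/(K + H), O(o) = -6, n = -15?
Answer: I*√2746 ≈ 52.402*I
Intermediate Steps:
S(H, K) = 0 (S(H, K) = (15 - 15)/(K + H) = 0/(H + K) = 0)
√(-2746 + S(20, O(6))) = √(-2746 + 0) = √(-2746) = I*√2746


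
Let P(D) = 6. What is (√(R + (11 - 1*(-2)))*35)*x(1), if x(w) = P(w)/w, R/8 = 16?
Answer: 210*√141 ≈ 2493.6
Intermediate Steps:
R = 128 (R = 8*16 = 128)
x(w) = 6/w
(√(R + (11 - 1*(-2)))*35)*x(1) = (√(128 + (11 - 1*(-2)))*35)*(6/1) = (√(128 + (11 + 2))*35)*(6*1) = (√(128 + 13)*35)*6 = (√141*35)*6 = (35*√141)*6 = 210*√141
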